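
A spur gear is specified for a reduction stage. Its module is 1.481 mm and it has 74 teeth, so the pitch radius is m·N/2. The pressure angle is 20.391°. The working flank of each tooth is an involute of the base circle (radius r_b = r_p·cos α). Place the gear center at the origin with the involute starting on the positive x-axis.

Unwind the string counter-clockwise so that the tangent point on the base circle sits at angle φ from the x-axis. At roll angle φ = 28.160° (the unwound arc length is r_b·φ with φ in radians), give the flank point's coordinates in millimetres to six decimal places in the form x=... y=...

x=57.197189 y=1.983965

pitch radius r_p = m·N/2 = 1.481·74/2 = 54.797000
base radius r_b = r_p·cos α = 54.797000·cos 20.391° = 51.363241
roll angle φ = 28.160° = 0.49148472 rad
x = r_b·(cos φ + φ·sin φ) = 51.363241·(0.88163314 + 0.49148472·0.47193538) = 57.197189
y = r_b·(sin φ − φ·cos φ) = 51.363241·(0.47193538 − 0.49148472·0.88163314) = 1.983965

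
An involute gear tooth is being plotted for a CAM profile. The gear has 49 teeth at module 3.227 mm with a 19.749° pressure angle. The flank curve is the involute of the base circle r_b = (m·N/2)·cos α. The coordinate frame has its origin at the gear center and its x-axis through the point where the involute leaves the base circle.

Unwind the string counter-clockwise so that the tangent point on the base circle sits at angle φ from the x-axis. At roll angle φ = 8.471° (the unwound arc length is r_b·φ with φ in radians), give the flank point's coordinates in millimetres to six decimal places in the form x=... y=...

x=75.220081 y=0.079984

pitch radius r_p = m·N/2 = 3.227·49/2 = 79.061500
base radius r_b = r_p·cos α = 79.061500·cos 19.749° = 74.411254
roll angle φ = 8.471° = 0.14784684 rad
x = r_b·(cos φ + φ·sin φ) = 74.411254·(0.98909055 + 0.14784684·0.14730881) = 75.220081
y = r_b·(sin φ − φ·cos φ) = 74.411254·(0.14730881 − 0.14784684·0.98909055) = 0.079984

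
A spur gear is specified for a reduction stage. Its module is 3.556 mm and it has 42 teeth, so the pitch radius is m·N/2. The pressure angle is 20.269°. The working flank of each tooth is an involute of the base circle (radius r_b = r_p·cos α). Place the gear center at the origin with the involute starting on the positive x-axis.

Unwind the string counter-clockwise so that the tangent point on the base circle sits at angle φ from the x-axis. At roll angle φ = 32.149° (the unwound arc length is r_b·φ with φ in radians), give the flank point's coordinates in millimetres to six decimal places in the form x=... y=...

pitch radius r_p = m·N/2 = 3.556·42/2 = 74.676000
base radius r_b = r_p·cos α = 74.676000·cos 20.269° = 70.051801
roll angle φ = 32.149° = 0.56110590 rad
x = r_b·(cos φ + φ·sin φ) = 70.051801·(0.84666715 + 0.56110590·0.53212285) = 80.226435
y = r_b·(sin φ − φ·cos φ) = 70.051801·(0.53212285 − 0.56110590·0.84666715) = 3.996660

x=80.226435 y=3.996660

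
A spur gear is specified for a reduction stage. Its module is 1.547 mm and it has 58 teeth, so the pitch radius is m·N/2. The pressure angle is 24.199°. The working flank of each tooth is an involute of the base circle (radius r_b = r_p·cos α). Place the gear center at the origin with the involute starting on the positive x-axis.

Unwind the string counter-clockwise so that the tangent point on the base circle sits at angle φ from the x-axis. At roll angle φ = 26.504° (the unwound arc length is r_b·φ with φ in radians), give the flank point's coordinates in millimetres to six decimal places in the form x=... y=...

pitch radius r_p = m·N/2 = 1.547·58/2 = 44.863000
base radius r_b = r_p·cos α = 44.863000·cos 24.199° = 40.920766
roll angle φ = 26.504° = 0.46258206 rad
x = r_b·(cos φ + φ·sin φ) = 40.920766·(0.89490321 + 0.46258206·0.44626029) = 45.067480
y = r_b·(sin φ − φ·cos φ) = 40.920766·(0.44626029 − 0.46258206·0.89490321) = 1.321500

x=45.067480 y=1.321500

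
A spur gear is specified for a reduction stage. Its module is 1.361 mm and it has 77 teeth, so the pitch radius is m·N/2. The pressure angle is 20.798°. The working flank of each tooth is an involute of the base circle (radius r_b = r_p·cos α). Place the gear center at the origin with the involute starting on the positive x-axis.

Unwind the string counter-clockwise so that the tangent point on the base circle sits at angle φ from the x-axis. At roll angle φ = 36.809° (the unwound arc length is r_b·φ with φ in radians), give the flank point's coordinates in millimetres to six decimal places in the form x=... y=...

x=58.073298 y=4.153332

pitch radius r_p = m·N/2 = 1.361·77/2 = 52.398500
base radius r_b = r_p·cos α = 52.398500·cos 20.798° = 48.984113
roll angle φ = 36.809° = 0.64243824 rad
x = r_b·(cos φ + φ·sin φ) = 48.984113·(0.80063727 + 0.64243824·0.59914937) = 58.073298
y = r_b·(sin φ − φ·cos φ) = 48.984113·(0.59914937 − 0.64243824·0.80063727) = 4.153332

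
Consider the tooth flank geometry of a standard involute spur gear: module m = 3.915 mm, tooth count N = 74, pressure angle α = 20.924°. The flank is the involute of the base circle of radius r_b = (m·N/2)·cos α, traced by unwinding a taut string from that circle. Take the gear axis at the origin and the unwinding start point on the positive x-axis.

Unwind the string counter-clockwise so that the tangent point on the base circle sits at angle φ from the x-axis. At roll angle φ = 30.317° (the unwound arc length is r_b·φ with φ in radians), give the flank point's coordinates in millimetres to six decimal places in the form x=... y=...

x=152.938242 y=6.496314

pitch radius r_p = m·N/2 = 3.915·74/2 = 144.855000
base radius r_b = r_p·cos α = 144.855000·cos 20.924° = 135.302532
roll angle φ = 30.317° = 0.52913147 rad
x = r_b·(cos φ + φ·sin φ) = 135.302532·(0.86324582 + 0.52913147·0.50478378) = 152.938242
y = r_b·(sin φ − φ·cos φ) = 135.302532·(0.50478378 − 0.52913147·0.86324582) = 6.496314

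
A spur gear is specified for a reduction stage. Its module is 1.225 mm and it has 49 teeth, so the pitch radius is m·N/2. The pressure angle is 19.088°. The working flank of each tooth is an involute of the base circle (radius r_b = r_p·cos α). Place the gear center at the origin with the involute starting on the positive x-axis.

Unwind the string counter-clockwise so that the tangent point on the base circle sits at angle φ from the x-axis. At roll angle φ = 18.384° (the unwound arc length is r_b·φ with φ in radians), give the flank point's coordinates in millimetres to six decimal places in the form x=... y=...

pitch radius r_p = m·N/2 = 1.225·49/2 = 30.012500
base radius r_b = r_p·cos α = 30.012500·cos 19.088° = 28.362335
roll angle φ = 18.384° = 0.32086133 rad
x = r_b·(cos φ + φ·sin φ) = 28.362335·(0.94896412 + 0.32086133·0.31538405) = 29.784952
y = r_b·(sin φ − φ·cos φ) = 28.362335·(0.31538405 − 0.32086133·0.94896412) = 0.309097

x=29.784952 y=0.309097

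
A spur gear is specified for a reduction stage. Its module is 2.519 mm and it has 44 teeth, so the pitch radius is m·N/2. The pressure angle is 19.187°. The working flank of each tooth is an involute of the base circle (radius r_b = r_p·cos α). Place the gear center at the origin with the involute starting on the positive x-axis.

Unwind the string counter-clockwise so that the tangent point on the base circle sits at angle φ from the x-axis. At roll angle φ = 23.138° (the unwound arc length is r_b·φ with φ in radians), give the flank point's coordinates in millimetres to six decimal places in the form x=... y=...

x=56.434977 y=1.130367

pitch radius r_p = m·N/2 = 2.519·44/2 = 55.418000
base radius r_b = r_p·cos α = 55.418000·cos 19.187° = 52.339583
roll angle φ = 23.138° = 0.40383428 rad
x = r_b·(cos φ + φ·sin φ) = 52.339583·(0.91956109 + 0.40383428·0.39294708) = 56.434977
y = r_b·(sin φ − φ·cos φ) = 52.339583·(0.39294708 − 0.40383428·0.91956109) = 1.130367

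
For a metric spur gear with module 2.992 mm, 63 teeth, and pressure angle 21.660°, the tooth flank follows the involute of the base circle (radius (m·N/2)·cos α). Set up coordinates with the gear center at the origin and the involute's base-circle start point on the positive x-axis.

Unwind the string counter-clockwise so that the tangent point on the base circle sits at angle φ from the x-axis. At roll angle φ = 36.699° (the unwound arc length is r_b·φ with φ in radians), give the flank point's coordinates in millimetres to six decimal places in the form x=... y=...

x=103.760007 y=7.362421

pitch radius r_p = m·N/2 = 2.992·63/2 = 94.248000
base radius r_b = r_p·cos α = 94.248000·cos 21.660° = 87.593194
roll angle φ = 36.699° = 0.64051838 rad
x = r_b·(cos φ + φ·sin φ) = 87.593194·(0.80178607 + 0.64051838·0.59761115) = 103.760007
y = r_b·(sin φ − φ·cos φ) = 87.593194·(0.59761115 − 0.64051838·0.80178607) = 7.362421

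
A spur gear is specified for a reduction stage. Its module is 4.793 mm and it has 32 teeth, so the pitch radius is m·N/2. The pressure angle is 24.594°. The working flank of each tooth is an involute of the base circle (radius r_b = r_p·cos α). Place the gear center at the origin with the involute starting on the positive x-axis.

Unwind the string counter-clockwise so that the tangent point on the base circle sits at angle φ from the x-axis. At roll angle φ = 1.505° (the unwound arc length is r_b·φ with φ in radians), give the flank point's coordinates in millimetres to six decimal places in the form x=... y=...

pitch radius r_p = m·N/2 = 4.793·32/2 = 76.688000
base radius r_b = r_p·cos α = 76.688000·cos 24.594° = 69.730841
roll angle φ = 1.505° = 0.02626721 rad
x = r_b·(cos φ + φ·sin φ) = 69.730841·(0.99965504 + 0.02626721·0.02626418) = 69.754893
y = r_b·(sin φ − φ·cos φ) = 69.730841·(0.02626418 − 0.02626721·0.99965504) = 0.000421

x=69.754893 y=0.000421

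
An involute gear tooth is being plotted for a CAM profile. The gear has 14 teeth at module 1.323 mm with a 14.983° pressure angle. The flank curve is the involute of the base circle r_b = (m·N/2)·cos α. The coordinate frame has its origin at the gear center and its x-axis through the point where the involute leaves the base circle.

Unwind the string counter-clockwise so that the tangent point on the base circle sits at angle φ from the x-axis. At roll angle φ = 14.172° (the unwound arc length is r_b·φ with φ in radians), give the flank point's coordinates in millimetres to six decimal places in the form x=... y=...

x=9.215646 y=0.044852

pitch radius r_p = m·N/2 = 1.323·14/2 = 9.261000
base radius r_b = r_p·cos α = 9.261000·cos 14.983° = 8.946150
roll angle φ = 14.172° = 0.24734806 rad
x = r_b·(cos φ + φ·sin φ) = 8.946150·(0.96956511 + 0.24734806·0.24483360) = 9.215646
y = r_b·(sin φ − φ·cos φ) = 8.946150·(0.24483360 − 0.24734806·0.96956511) = 0.044852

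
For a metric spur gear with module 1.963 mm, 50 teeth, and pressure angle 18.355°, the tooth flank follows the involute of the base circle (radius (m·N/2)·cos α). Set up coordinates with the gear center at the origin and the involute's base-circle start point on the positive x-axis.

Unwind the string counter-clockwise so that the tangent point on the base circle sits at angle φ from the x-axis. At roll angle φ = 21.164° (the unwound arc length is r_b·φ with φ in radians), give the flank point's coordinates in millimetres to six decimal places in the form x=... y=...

x=49.648300 y=0.771880

pitch radius r_p = m·N/2 = 1.963·50/2 = 49.075000
base radius r_b = r_p·cos α = 49.075000·cos 18.355° = 46.578242
roll angle φ = 21.164° = 0.36938148 rad
x = r_b·(cos φ + φ·sin φ) = 46.578242·(0.93255083 + 0.36938148·0.36103870) = 49.648300
y = r_b·(sin φ − φ·cos φ) = 46.578242·(0.36103870 − 0.36938148·0.93255083) = 0.771880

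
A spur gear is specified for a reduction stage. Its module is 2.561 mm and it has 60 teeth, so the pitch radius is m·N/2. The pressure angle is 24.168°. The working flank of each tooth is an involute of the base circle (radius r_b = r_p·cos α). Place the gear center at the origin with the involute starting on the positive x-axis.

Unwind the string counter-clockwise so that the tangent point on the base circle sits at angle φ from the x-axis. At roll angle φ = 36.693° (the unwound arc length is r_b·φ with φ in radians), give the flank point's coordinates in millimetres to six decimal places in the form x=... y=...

pitch radius r_p = m·N/2 = 2.561·60/2 = 76.830000
base radius r_b = r_p·cos α = 76.830000·cos 24.168° = 70.095767
roll angle φ = 36.693° = 0.64041366 rad
x = r_b·(cos φ + φ·sin φ) = 70.095767·(0.80184865 + 0.64041366·0.59752719) = 83.029364
y = r_b·(sin φ − φ·cos φ) = 70.095767·(0.59752719 − 0.64041366·0.80184865) = 5.888911

x=83.029364 y=5.888911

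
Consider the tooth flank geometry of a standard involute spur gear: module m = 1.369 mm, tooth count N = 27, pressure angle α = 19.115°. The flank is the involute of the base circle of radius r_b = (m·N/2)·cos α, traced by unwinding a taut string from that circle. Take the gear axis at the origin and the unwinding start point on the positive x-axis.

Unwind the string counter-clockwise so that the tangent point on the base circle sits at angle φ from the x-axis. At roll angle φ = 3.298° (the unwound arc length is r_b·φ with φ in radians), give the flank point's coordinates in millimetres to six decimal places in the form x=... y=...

x=17.491394 y=0.001110

pitch radius r_p = m·N/2 = 1.369·27/2 = 18.481500
base radius r_b = r_p·cos α = 18.481500·cos 19.115° = 17.462489
roll angle φ = 3.298° = 0.05756096 rad
x = r_b·(cos φ + φ·sin φ) = 17.462489·(0.99834383 + 0.05756096·0.05752918) = 17.491394
y = r_b·(sin φ − φ·cos φ) = 17.462489·(0.05752918 − 0.05756096·0.99834383) = 0.001110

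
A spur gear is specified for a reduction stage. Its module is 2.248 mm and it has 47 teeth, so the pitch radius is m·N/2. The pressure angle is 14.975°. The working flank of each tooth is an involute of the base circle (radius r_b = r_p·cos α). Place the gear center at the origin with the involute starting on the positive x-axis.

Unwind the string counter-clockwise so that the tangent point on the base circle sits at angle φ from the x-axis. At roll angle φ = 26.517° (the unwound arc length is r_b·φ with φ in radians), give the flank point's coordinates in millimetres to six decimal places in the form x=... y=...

pitch radius r_p = m·N/2 = 2.248·47/2 = 52.828000
base radius r_b = r_p·cos α = 52.828000·cos 14.975° = 51.033891
roll angle φ = 26.517° = 0.46280896 rad
x = r_b·(cos φ + φ·sin φ) = 51.033891·(0.89480193 + 0.46280896·0.44646333) = 56.210215
y = r_b·(sin φ − φ·cos φ) = 51.033891·(0.44646333 − 0.46280896·0.89480193) = 1.650486

x=56.210215 y=1.650486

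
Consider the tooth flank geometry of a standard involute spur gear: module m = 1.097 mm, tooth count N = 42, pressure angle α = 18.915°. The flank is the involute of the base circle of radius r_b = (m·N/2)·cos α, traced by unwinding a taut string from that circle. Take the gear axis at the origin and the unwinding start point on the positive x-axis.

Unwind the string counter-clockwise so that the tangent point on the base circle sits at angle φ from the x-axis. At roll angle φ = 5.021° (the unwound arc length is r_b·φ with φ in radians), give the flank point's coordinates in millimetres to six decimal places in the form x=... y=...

x=21.876534 y=0.004885

pitch radius r_p = m·N/2 = 1.097·42/2 = 23.037000
base radius r_b = r_p·cos α = 23.037000·cos 18.915° = 21.793014
roll angle φ = 5.021° = 0.08763298 rad
x = r_b·(cos φ + φ·sin φ) = 21.793014·(0.99616269 + 0.08763298·0.08752086) = 21.876534
y = r_b·(sin φ − φ·cos φ) = 21.793014·(0.08752086 − 0.08763298·0.99616269) = 0.004885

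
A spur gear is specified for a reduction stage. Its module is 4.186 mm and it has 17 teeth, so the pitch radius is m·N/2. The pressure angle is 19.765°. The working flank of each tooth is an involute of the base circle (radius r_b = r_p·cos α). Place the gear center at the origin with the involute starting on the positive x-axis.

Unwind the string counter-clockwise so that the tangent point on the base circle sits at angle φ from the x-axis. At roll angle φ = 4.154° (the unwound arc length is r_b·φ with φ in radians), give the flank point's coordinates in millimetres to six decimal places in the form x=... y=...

pitch radius r_p = m·N/2 = 4.186·17/2 = 35.581000
base radius r_b = r_p·cos α = 35.581000·cos 19.765° = 33.484835
roll angle φ = 4.154° = 0.07250098 rad
x = r_b·(cos φ + φ·sin φ) = 33.484835·(0.99737296 + 0.07250098·0.07243748) = 33.572724
y = r_b·(sin φ − φ·cos φ) = 33.484835·(0.07243748 − 0.07250098·0.99737296) = 0.004251

x=33.572724 y=0.004251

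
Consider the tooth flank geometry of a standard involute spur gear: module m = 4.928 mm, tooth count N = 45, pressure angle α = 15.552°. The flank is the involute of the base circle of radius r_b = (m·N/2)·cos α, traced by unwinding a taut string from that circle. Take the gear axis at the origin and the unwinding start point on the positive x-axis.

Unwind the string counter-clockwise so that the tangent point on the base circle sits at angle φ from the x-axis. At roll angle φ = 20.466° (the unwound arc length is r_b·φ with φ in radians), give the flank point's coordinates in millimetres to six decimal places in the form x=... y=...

x=113.419242 y=1.602185

pitch radius r_p = m·N/2 = 4.928·45/2 = 110.880000
base radius r_b = r_p·cos α = 110.880000·cos 15.552° = 106.820408
roll angle φ = 20.466° = 0.35719908 rad
x = r_b·(cos φ + φ·sin φ) = 106.820408·(0.93687984 + 0.35719908·0.34965149) = 113.419242
y = r_b·(sin φ − φ·cos φ) = 106.820408·(0.34965149 − 0.35719908·0.93687984) = 1.602185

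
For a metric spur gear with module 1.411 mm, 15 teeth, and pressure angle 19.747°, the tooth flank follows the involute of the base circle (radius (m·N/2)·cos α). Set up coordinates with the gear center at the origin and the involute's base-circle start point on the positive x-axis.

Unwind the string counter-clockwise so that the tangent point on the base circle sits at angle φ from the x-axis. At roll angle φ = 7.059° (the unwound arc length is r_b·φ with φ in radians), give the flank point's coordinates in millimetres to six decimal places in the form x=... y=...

x=10.035488 y=0.006199

pitch radius r_p = m·N/2 = 1.411·15/2 = 10.582500
base radius r_b = r_p·cos α = 10.582500·cos 19.747° = 9.960182
roll angle φ = 7.059° = 0.12320279 rad
x = r_b·(cos φ + φ·sin φ) = 9.960182·(0.99242013 + 0.12320279·0.12289135) = 10.035488
y = r_b·(sin φ − φ·cos φ) = 9.960182·(0.12289135 − 0.12320279·0.99242013) = 0.006199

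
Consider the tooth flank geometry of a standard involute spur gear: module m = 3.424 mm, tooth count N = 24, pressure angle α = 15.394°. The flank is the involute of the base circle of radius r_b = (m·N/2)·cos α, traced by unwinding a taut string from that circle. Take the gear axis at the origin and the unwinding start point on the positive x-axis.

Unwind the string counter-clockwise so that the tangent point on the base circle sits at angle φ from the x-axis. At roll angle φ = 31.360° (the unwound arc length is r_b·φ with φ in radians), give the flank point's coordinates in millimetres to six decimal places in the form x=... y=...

pitch radius r_p = m·N/2 = 3.424·24/2 = 41.088000
base radius r_b = r_p·cos α = 41.088000·cos 15.394° = 39.613894
roll angle φ = 31.360° = 0.54733525 rad
x = r_b·(cos φ + φ·sin φ) = 39.613894·(0.85391432 + 0.54733525·0.52041361) = 45.110522
y = r_b·(sin φ − φ·cos φ) = 39.613894·(0.52041361 − 0.54733525·0.85391432) = 2.100970

x=45.110522 y=2.100970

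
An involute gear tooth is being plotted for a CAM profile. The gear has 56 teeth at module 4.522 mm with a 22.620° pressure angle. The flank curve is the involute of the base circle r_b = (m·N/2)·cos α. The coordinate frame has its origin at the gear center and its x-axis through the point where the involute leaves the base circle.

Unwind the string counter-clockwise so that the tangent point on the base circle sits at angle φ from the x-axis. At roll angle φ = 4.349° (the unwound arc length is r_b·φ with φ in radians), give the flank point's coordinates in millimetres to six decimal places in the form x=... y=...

x=117.212398 y=0.017028

pitch radius r_p = m·N/2 = 4.522·56/2 = 126.616000
base radius r_b = r_p·cos α = 126.616000·cos 22.620° = 116.876193
roll angle φ = 4.349° = 0.07590437 rad
x = r_b·(cos φ + φ·sin φ) = 116.876193·(0.99712065 + 0.07590437·0.07583150) = 117.212398
y = r_b·(sin φ − φ·cos φ) = 116.876193·(0.07583150 − 0.07590437·0.99712065) = 0.017028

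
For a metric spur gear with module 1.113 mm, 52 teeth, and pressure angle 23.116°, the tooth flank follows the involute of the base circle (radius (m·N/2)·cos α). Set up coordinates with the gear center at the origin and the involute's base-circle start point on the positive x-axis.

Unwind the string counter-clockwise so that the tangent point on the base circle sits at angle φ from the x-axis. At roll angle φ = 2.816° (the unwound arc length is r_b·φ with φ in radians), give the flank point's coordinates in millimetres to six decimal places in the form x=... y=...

pitch radius r_p = m·N/2 = 1.113·52/2 = 28.938000
base radius r_b = r_p·cos α = 28.938000·cos 23.116° = 26.614623
roll angle φ = 2.816° = 0.04914847 rad
x = r_b·(cos φ + φ·sin φ) = 26.614623·(0.99879246 + 0.04914847·0.04912869) = 26.646748
y = r_b·(sin φ − φ·cos φ) = 26.614623·(0.04912869 − 0.04914847·0.99879246) = 0.001053

x=26.646748 y=0.001053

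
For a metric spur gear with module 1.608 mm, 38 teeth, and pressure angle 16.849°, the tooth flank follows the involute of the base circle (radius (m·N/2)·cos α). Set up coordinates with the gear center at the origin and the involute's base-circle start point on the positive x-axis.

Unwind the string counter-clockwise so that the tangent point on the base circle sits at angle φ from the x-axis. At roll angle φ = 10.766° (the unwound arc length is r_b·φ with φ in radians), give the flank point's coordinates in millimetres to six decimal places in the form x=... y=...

x=29.752115 y=0.064435

pitch radius r_p = m·N/2 = 1.608·38/2 = 30.552000
base radius r_b = r_p·cos α = 30.552000·cos 16.849° = 29.240463
roll angle φ = 10.766° = 0.18790215 rad
x = r_b·(cos φ + φ·sin φ) = 29.240463·(0.98239827 + 0.18790215·0.18679838) = 29.752115
y = r_b·(sin φ − φ·cos φ) = 29.240463·(0.18679838 − 0.18790215·0.98239827) = 0.064435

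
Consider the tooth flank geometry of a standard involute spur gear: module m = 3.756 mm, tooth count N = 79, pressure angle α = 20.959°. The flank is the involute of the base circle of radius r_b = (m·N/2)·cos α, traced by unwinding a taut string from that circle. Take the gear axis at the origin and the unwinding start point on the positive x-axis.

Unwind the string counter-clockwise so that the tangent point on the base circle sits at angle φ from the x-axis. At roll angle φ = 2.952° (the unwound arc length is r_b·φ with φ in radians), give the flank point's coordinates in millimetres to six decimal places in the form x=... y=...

pitch radius r_p = m·N/2 = 3.756·79/2 = 148.362000
base radius r_b = r_p·cos α = 148.362000·cos 20.959° = 138.545870
roll angle φ = 2.952° = 0.05152212 rad
x = r_b·(cos φ + φ·sin φ) = 138.545870·(0.99867303 + 0.05152212·0.05149933) = 138.729635
y = r_b·(sin φ − φ·cos φ) = 138.545870·(0.05149933 − 0.05152212·0.99867303) = 0.006314

x=138.729635 y=0.006314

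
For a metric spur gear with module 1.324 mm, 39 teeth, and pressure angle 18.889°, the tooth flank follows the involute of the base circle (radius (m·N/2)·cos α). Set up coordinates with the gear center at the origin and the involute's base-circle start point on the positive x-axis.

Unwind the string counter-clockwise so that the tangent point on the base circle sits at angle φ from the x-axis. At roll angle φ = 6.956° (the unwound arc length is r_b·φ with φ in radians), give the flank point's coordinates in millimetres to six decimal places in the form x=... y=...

x=24.606996 y=0.014549

pitch radius r_p = m·N/2 = 1.324·39/2 = 25.818000
base radius r_b = r_p·cos α = 25.818000·cos 18.889° = 24.427637
roll angle φ = 6.956° = 0.12140510 rad
x = r_b·(cos φ + φ·sin φ) = 24.427637·(0.99263945 + 0.12140510·0.12110709) = 24.606996
y = r_b·(sin φ − φ·cos φ) = 24.427637·(0.12110709 − 0.12140510·0.99263945) = 0.014549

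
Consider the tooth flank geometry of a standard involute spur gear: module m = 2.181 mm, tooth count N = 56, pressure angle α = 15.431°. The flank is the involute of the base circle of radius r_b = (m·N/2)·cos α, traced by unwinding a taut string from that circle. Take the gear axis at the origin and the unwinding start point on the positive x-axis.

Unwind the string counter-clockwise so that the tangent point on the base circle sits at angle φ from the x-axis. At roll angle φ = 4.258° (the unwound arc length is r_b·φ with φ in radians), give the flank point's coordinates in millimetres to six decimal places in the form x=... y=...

x=59.028928 y=0.008049

pitch radius r_p = m·N/2 = 2.181·56/2 = 61.068000
base radius r_b = r_p·cos α = 61.068000·cos 15.431° = 58.866595
roll angle φ = 4.258° = 0.07431612 rad
x = r_b·(cos φ + φ·sin φ) = 58.866595·(0.99723983 + 0.07431612·0.07424773) = 59.028928
y = r_b·(sin φ − φ·cos φ) = 58.866595·(0.07424773 − 0.07431612·0.99723983) = 0.008049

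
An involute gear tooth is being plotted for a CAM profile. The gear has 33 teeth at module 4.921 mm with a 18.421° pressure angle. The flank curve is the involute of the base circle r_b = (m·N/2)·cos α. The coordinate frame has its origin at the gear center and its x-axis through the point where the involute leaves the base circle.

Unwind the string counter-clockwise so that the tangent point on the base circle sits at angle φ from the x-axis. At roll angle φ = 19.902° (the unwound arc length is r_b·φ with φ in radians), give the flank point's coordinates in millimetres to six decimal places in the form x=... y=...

x=81.544185 y=1.063275

pitch radius r_p = m·N/2 = 4.921·33/2 = 81.196500
base radius r_b = r_p·cos α = 81.196500·cos 18.421° = 77.036012
roll angle φ = 19.902° = 0.34735543 rad
x = r_b·(cos φ + φ·sin φ) = 77.036012·(0.94027624 + 0.34735543·0.34041237) = 81.544185
y = r_b·(sin φ − φ·cos φ) = 77.036012·(0.34041237 − 0.34735543·0.94027624) = 1.063275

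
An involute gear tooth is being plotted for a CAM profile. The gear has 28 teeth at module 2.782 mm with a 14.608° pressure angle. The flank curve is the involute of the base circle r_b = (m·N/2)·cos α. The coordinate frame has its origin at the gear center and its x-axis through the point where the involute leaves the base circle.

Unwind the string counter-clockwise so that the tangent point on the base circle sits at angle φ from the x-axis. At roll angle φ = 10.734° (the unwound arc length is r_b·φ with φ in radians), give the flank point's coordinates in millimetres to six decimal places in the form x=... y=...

pitch radius r_p = m·N/2 = 2.782·28/2 = 38.948000
base radius r_b = r_p·cos α = 38.948000·cos 14.608° = 37.688966
roll angle φ = 10.734° = 0.18734364 rad
x = r_b·(cos φ + φ·sin φ) = 37.688966·(0.98250245 + 0.18734364·0.18624968) = 38.344570
y = r_b·(sin φ − φ·cos φ) = 37.688966·(0.18624968 − 0.18734364·0.98250245) = 0.082316

x=38.344570 y=0.082316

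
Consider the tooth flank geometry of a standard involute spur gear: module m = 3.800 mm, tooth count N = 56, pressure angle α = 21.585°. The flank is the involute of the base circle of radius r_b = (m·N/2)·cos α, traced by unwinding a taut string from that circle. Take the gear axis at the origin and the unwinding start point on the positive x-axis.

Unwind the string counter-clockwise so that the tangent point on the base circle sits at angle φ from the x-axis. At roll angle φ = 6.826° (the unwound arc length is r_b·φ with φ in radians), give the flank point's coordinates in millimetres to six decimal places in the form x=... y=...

pitch radius r_p = m·N/2 = 3.800·56/2 = 106.400000
base radius r_b = r_p·cos α = 106.400000·cos 21.585° = 98.938469
roll angle φ = 6.826° = 0.11913617 rad
x = r_b·(cos φ + φ·sin φ) = 98.938469·(0.99291168 + 0.11913617·0.11885455) = 99.638118
y = r_b·(sin φ − φ·cos φ) = 98.938469·(0.11885455 − 0.11913617·0.99291168) = 0.055688

x=99.638118 y=0.055688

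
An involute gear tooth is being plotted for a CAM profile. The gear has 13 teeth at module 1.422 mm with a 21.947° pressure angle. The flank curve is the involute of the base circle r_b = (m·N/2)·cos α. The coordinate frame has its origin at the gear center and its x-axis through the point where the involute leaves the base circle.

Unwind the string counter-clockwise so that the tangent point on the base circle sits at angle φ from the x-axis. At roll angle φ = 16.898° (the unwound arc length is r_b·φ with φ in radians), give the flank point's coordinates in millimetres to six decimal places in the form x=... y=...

x=8.937943 y=0.072673

pitch radius r_p = m·N/2 = 1.422·13/2 = 9.243000
base radius r_b = r_p·cos α = 9.243000·cos 21.947° = 8.573160
roll angle φ = 16.898° = 0.29492574 rad
x = r_b·(cos φ + φ·sin φ) = 8.573160·(0.95682373 + 0.29492574·0.29066879) = 8.937943
y = r_b·(sin φ − φ·cos φ) = 8.573160·(0.29066879 − 0.29492574·0.95682373) = 0.072673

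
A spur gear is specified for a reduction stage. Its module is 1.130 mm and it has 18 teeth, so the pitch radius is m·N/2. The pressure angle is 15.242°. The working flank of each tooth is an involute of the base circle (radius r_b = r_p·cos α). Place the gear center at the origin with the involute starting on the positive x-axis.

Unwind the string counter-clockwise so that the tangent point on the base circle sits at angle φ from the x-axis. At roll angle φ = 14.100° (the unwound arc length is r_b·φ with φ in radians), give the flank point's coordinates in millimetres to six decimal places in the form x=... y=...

pitch radius r_p = m·N/2 = 1.130·18/2 = 10.170000
base radius r_b = r_p·cos α = 10.170000·cos 15.242° = 9.812260
roll angle φ = 14.100° = 0.24609142 rad
x = r_b·(cos φ + φ·sin φ) = 9.812260·(0.96987202 + 0.24609142·0.24361501) = 10.104897
y = r_b·(sin φ − φ·cos φ) = 9.812260·(0.24361501 − 0.24609142·0.96987202) = 0.048451

x=10.104897 y=0.048451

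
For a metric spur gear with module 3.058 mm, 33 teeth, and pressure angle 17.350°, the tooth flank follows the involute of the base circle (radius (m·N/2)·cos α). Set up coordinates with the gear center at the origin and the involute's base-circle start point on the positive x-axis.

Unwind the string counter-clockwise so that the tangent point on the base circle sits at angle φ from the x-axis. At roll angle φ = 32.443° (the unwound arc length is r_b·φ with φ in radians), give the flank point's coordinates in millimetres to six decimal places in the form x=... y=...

x=55.274156 y=2.822167

pitch radius r_p = m·N/2 = 3.058·33/2 = 50.457000
base radius r_b = r_p·cos α = 50.457000·cos 17.350° = 48.161253
roll angle φ = 32.443° = 0.56623717 rad
x = r_b·(cos φ + φ·sin φ) = 48.161253·(0.84392555 + 0.56623717·0.53646031) = 55.274156
y = r_b·(sin φ − φ·cos φ) = 48.161253·(0.53646031 − 0.56623717·0.84392555) = 2.822167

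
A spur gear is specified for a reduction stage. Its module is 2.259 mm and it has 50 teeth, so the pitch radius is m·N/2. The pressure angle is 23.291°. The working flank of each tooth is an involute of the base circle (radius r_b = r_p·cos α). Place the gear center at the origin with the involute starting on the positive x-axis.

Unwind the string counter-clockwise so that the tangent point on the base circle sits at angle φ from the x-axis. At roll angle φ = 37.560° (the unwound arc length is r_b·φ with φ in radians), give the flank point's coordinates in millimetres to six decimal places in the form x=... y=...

pitch radius r_p = m·N/2 = 2.259·50/2 = 56.475000
base radius r_b = r_p·cos α = 56.475000·cos 23.291° = 51.872768
roll angle φ = 37.560° = 0.65554567 rad
x = r_b·(cos φ + φ·sin φ) = 51.872768·(0.79271541 + 0.65554567·0.60959189) = 61.849495
y = r_b·(sin φ − φ·cos φ) = 51.872768·(0.60959189 − 0.65554567·0.79271541) = 4.664956

x=61.849495 y=4.664956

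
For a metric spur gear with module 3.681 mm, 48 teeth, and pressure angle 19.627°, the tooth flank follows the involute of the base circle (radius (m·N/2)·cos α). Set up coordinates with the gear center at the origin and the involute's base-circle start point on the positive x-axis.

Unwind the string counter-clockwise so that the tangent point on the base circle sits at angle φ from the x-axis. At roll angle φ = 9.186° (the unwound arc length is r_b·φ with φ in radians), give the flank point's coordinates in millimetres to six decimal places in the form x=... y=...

x=84.273733 y=0.114013

pitch radius r_p = m·N/2 = 3.681·48/2 = 88.344000
base radius r_b = r_p·cos α = 88.344000·cos 19.627° = 83.211149
roll angle φ = 9.186° = 0.16032595 rad
x = r_b·(cos φ + φ·sin φ) = 83.211149·(0.98717530 + 0.16032595·0.15963998) = 84.273733
y = r_b·(sin φ − φ·cos φ) = 83.211149·(0.15963998 − 0.16032595·0.98717530) = 0.114013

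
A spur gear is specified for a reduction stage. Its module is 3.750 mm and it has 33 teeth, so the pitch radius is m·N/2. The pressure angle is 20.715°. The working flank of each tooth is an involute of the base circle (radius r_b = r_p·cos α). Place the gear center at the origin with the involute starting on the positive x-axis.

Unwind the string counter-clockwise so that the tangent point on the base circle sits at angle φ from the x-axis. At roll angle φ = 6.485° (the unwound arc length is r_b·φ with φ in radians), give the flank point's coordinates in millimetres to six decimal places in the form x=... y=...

pitch radius r_p = m·N/2 = 3.750·33/2 = 61.875000
base radius r_b = r_p·cos α = 61.875000·cos 20.715° = 57.874872
roll angle φ = 6.485° = 0.11318460 rad
x = r_b·(cos φ + φ·sin φ) = 57.874872·(0.99360146 + 0.11318460·0.11294309) = 58.244395
y = r_b·(sin φ − φ·cos φ) = 57.874872·(0.11294309 − 0.11318460·0.99360146) = 0.027937

x=58.244395 y=0.027937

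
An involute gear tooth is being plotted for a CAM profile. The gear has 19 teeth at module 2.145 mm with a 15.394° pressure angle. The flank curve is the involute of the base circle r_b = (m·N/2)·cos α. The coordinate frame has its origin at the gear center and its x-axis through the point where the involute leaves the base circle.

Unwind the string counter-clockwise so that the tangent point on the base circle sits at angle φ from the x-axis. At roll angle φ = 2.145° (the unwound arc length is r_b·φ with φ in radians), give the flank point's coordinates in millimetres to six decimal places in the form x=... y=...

x=19.660184 y=0.000344

pitch radius r_p = m·N/2 = 2.145·19/2 = 20.377500
base radius r_b = r_p·cos α = 20.377500·cos 15.394° = 19.646421
roll angle φ = 2.145° = 0.03743731 rad
x = r_b·(cos φ + φ·sin φ) = 19.646421·(0.99929931 + 0.03743731·0.03742857) = 19.660184
y = r_b·(sin φ − φ·cos φ) = 19.646421·(0.03742857 − 0.03743731·0.99929931) = 0.000344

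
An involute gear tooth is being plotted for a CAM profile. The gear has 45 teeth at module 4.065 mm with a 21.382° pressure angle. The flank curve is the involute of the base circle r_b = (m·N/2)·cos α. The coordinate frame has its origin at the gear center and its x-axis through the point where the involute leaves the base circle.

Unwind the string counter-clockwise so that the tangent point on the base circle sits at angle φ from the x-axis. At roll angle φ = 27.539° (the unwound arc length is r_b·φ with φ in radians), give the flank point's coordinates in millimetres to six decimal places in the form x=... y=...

pitch radius r_p = m·N/2 = 4.065·45/2 = 91.462500
base radius r_b = r_p·cos α = 91.462500·cos 21.382° = 85.167173
roll angle φ = 27.539° = 0.48064622 rad
x = r_b·(cos φ + φ·sin φ) = 85.167173·(0.88669633 + 0.48064622·0.46235228) = 94.443939
y = r_b·(sin φ − φ·cos φ) = 85.167173·(0.46235228 − 0.48064622·0.88669633) = 3.080074

x=94.443939 y=3.080074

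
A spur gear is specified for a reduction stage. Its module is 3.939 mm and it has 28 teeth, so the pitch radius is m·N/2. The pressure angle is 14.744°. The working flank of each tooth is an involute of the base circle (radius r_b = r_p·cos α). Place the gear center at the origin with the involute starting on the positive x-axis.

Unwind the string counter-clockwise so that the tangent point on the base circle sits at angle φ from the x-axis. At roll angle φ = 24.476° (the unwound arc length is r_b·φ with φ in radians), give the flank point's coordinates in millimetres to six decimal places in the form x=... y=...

x=57.976499 y=1.360690

pitch radius r_p = m·N/2 = 3.939·28/2 = 55.146000
base radius r_b = r_p·cos α = 55.146000·cos 14.744° = 53.330185
roll angle φ = 24.476° = 0.42718679 rad
x = r_b·(cos φ + φ·sin φ) = 53.330185·(0.91013490 + 0.42718679·0.41431204) = 57.976499
y = r_b·(sin φ − φ·cos φ) = 53.330185·(0.41431204 − 0.42718679·0.91013490) = 1.360690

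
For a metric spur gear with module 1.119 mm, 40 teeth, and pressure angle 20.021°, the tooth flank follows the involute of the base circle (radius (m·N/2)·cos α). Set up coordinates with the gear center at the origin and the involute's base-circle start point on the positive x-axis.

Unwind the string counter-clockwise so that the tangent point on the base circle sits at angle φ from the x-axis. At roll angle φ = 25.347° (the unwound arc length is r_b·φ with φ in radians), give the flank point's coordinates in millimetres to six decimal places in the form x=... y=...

x=22.985553 y=0.595052

pitch radius r_p = m·N/2 = 1.119·40/2 = 22.380000
base radius r_b = r_p·cos α = 22.380000·cos 20.021° = 21.027514
roll angle φ = 25.347° = 0.44238861 rad
x = r_b·(cos φ + φ·sin φ) = 21.027514·(0.90373168 + 0.44238861·0.42809934) = 22.985553
y = r_b·(sin φ − φ·cos φ) = 21.027514·(0.42809934 − 0.44238861·0.90373168) = 0.595052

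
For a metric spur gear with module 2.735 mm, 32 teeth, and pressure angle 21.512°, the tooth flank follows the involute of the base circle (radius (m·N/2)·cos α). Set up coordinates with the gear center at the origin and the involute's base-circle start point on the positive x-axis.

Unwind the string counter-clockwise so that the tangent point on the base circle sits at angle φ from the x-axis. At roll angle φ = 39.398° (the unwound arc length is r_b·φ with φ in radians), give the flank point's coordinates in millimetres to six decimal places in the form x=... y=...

pitch radius r_p = m·N/2 = 2.735·32/2 = 43.760000
base radius r_b = r_p·cos α = 43.760000·cos 21.512° = 40.711713
roll angle φ = 39.398° = 0.68762482 rad
x = r_b·(cos φ + φ·sin φ) = 40.711713·(0.77275573 + 0.68762482·0.63470354) = 49.228344
y = r_b·(sin φ − φ·cos φ) = 40.711713·(0.63470354 − 0.68762482·0.77275573) = 4.207047

x=49.228344 y=4.207047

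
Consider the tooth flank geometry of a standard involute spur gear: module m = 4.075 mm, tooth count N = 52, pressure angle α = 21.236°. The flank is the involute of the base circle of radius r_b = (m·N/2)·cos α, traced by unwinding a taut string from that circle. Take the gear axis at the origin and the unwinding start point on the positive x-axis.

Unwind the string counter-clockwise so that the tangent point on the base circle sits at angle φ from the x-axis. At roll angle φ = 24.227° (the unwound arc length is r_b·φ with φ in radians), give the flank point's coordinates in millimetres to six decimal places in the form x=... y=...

x=107.193373 y=2.444481

pitch radius r_p = m·N/2 = 4.075·52/2 = 105.950000
base radius r_b = r_p·cos α = 105.950000·cos 21.236° = 98.755614
roll angle φ = 24.227° = 0.42284092 rad
x = r_b·(cos φ + φ·sin φ) = 98.755614·(0.91192684 + 0.42284092·0.41035281) = 107.193373
y = r_b·(sin φ − φ·cos φ) = 98.755614·(0.41035281 − 0.42284092·0.91192684) = 2.444481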